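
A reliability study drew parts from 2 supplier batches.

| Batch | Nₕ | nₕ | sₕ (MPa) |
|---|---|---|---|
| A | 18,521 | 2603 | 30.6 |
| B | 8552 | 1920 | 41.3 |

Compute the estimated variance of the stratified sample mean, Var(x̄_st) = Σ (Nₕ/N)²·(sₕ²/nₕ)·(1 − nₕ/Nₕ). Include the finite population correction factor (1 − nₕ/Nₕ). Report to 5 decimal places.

0.21344

N = 27073; Wₕ = Nₕ/N.
batch A: (18521/27073)²·30.6²/2603·(1 − 2603/18521) = 0.14469344
batch B: (8552/27073)²·41.3²/1920·(1 − 1920/8552) = 0.06874456
Sum = 0.21343800 → 0.21344.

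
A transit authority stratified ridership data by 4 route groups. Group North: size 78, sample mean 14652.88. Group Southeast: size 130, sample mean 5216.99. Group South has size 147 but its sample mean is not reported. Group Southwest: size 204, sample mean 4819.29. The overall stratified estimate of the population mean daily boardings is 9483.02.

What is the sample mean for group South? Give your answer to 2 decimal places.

N = 78 + 130 + 147 + 204 = 559.
Overall total = μ·N = 9483.02·559 = 5301008.18.
Subtract the known strata: 78·14652.88 + 130·5216.99 + 204·4819.29 = 2804268.5.
Remaining total for group South: 5301008.18 − 2804268.5 = 2496739.68.
Divide by its size: 2496739.68 / 147 = 16984.6237... → 16984.62.

16984.62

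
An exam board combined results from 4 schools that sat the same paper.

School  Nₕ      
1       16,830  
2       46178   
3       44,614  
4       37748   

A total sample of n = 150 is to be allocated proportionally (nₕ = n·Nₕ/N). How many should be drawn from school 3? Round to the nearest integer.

46

Share of school 3 = 44614/145370 = 0.30690.
Allocate 150 × 0.30690 = 46.035... → 46.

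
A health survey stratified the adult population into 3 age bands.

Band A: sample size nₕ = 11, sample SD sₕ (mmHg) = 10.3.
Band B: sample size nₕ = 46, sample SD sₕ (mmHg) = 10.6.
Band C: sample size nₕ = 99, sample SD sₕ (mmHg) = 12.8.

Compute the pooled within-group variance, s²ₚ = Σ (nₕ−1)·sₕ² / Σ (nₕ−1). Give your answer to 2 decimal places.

A: (11−1)·10.3² = 10·106.09 = 1060.9
B: (46−1)·10.6² = 45·112.36 = 5056.2
C: (99−1)·12.8² = 98·163.84 = 16056.32
Numerator = 22173.42; denominator = Σ(nₕ−1) = 153.
s²ₚ = 22173.42/153 = 144.9243... → 144.92.

144.92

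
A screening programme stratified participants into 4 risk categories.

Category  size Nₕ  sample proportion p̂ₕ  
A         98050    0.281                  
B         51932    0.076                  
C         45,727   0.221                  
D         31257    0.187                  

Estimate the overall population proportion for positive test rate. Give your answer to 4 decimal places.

N = 98050 + 51932 + 45727 + 31257 = 226966.
Overall proportion = Σ (Nₕ/N)·p̂ₕ.
Σ Nₕp̂ₕ = 27552.05 + 3946.832 + 10105.667 + 5845.059 = 47449.608.
47449.608 / 226966 = 0.209060... → 0.2091.

0.2091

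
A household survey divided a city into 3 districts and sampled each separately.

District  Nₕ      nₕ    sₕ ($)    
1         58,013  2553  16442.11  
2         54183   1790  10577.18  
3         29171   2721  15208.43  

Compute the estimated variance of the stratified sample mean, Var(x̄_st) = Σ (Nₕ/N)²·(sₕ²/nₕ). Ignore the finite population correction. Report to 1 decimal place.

N = 141367. Term for each stratum: Wₕ²sₕ²/nₕ.
Var(x̄_st) = 17832.7717 + 9181.5662 + 3619.4850 = 30633.8229 → 30633.8.

30633.8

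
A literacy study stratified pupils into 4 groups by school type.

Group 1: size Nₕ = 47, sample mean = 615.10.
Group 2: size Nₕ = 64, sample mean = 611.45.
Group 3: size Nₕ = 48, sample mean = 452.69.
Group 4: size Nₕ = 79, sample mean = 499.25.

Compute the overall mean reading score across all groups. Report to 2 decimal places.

542.91

N = 238; weights Wₕ = Nₕ/N = (0.1975, 0.2689, 0.2017, 0.3319).
x̄_st = Σ Wₕ·x̄ₕ = 0.1975·615.10 + 0.2689·611.45 + 0.2017·452.69 + 0.3319·499.25 ≈ 542.9091...
→ 542.91.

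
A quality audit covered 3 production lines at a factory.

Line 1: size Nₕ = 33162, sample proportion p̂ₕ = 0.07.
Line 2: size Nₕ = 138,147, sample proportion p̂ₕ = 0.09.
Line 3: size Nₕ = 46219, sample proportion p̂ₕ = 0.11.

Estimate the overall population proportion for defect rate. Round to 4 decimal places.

0.0912

N = 33162 + 138147 + 46219 = 217528.
Overall proportion = Σ (Nₕ/N)·p̂ₕ.
Σ Nₕp̂ₕ = 2321.34 + 12433.23 + 5084.09 = 19838.66.
19838.66 / 217528 = 0.091200... → 0.0912.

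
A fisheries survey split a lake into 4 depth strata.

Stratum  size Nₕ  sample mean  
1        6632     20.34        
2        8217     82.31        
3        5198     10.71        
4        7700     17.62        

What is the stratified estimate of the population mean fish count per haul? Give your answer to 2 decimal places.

x̄_st = (Σ Nₕx̄ₕ) / (Σ Nₕ) = (6632·20.34 + 8217·82.31 + 5198·10.71 + 7700·17.62) / 27747
= 1002580.73 / 27747 = 36.1329... → 36.13.

36.13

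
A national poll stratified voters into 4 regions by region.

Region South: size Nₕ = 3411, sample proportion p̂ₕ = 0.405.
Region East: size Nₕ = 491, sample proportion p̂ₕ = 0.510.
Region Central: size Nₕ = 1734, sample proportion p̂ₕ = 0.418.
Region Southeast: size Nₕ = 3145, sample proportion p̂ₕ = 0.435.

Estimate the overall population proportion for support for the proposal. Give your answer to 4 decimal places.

0.4242

Wₕ = Nₕ/N with N = 8781: 0.3885, 0.0559, 0.1975, 0.3582.
p̂_st = 0.3885·0.405 + 0.0559·0.510 + 0.1975·0.418 + 0.3582·0.435 ≈ 0.424183... → 0.4242.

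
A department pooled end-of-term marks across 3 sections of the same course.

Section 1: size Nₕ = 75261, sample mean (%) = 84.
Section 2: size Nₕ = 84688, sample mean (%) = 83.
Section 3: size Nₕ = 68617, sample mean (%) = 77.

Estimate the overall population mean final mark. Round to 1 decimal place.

81.5

x̄_st = (Σ Nₕx̄ₕ) / (Σ Nₕ) = (75261·84 + 84688·83 + 68617·77) / 228566
= 18634537 / 228566 = 81.528... → 81.5.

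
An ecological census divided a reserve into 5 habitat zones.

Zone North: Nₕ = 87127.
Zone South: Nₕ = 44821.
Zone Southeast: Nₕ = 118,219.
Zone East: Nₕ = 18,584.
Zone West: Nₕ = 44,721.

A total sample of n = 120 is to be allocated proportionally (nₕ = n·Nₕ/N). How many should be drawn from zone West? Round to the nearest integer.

N = 87127 + 44821 + 118219 + 18584 + 44721 = 313472.
n_West = 120·44721/313472 = 17.120... → 17.

17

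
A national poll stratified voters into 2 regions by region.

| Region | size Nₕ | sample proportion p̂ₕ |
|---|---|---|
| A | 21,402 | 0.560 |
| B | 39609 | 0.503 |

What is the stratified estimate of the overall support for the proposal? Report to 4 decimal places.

N = 21402 + 39609 = 61011.
Overall proportion = Σ (Nₕ/N)·p̂ₕ.
Σ Nₕp̂ₕ = 11985.12 + 19923.327 = 31908.447.
31908.447 / 61011 = 0.522995... → 0.5230.

0.5230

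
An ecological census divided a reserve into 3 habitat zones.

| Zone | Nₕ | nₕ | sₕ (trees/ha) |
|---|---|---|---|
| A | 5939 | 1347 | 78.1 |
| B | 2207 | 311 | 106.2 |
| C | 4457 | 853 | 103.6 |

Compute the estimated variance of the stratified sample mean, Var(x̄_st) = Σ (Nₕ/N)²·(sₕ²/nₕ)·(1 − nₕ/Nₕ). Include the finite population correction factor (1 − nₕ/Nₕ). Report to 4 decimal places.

N = 12603; Wₕ = Nₕ/N.
zone A: (5939/12603)²·78.1²/1347·(1 − 1347/5939) = 0.7775025
zone B: (2207/12603)²·106.2²/311·(1 − 311/2207) = 0.9553916
zone C: (4457/12603)²·103.6²/853·(1 − 853/4457) = 1.2724772
Sum = 3.0053714 → 3.0054.

3.0054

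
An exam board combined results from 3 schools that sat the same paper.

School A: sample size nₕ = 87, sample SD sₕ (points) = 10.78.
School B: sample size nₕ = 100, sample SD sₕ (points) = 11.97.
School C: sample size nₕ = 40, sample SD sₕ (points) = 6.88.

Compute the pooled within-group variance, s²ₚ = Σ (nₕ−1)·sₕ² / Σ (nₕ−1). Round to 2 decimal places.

116.18

A: (87−1)·10.78² = 86·116.2084 = 9993.9224
B: (100−1)·11.97² = 99·143.2809 = 14184.8091
C: (40−1)·6.88² = 39·47.3344 = 1846.0416
Numerator = 26024.7731; denominator = Σ(nₕ−1) = 224.
s²ₚ = 26024.7731/224 = 116.1820... → 116.18.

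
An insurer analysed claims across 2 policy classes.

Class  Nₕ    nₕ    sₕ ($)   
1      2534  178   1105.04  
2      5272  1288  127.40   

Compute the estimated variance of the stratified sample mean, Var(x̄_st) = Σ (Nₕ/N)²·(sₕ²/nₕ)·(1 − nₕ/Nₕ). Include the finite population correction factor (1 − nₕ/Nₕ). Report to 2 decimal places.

N = 7806; Wₕ = Nₕ/N.
class 1: (2534/7806)²·1105.04²/178·(1 − 178/2534) = 672.14163
class 2: (5272/7806)²·127.40²/1288·(1 − 1288/5272) = 4.34371
Sum = 676.48534 → 676.49.

676.49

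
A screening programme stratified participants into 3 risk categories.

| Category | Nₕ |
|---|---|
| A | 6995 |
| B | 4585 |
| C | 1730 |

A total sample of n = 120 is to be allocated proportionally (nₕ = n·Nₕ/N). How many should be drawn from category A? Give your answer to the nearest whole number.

63

Share of category A = 6995/13310 = 0.52554.
Allocate 120 × 0.52554 = 63.065... → 63.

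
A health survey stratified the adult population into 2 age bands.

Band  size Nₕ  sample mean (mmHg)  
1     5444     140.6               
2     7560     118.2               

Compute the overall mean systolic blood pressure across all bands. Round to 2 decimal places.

N = 5444 + 7560 = 13004.
Overall mean = Σ (Nₕ/N)·x̄ₕ — weight by population share, not a simple average.
Σ Nₕx̄ₕ = 5444·140.6 + 7560·118.2 = 765426.4 + 893592 = 1659018.4.
Divide by N: 1659018.4 / 13004 = 127.5775... → 127.58.

127.58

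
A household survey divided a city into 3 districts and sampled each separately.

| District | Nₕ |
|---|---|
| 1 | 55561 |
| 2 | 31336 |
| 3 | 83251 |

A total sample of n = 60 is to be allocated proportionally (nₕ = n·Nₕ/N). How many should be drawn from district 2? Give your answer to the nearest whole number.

N = 55561 + 31336 + 83251 = 170148.
n_2 = 60·31336/170148 = 11.050... → 11.

11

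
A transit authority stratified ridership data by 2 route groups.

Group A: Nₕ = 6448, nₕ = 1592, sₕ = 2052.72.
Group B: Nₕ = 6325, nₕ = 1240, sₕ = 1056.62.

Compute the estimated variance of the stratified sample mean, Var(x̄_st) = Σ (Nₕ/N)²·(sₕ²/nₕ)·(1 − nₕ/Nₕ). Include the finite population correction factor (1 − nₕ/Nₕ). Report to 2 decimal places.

685.46

N = 12773. Term for each stratum: Wₕ²sₕ²/nₕ·(1−nₕ/Nₕ).
Var(x̄_st) = 507.96553 + 177.49316 = 685.45870 → 685.46.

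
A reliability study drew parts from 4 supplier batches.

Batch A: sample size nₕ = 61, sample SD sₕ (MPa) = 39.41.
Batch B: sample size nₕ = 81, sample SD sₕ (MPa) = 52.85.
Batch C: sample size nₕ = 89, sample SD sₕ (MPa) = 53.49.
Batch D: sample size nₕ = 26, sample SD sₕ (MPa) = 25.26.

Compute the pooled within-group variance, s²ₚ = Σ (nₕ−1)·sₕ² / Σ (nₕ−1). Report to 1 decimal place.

2309.8

Degrees of freedom: 60 + 80 + 88 + 25 = 253.
Σ(nₕ−1)sₕ² = 60·1553.1481 + 80·2793.1225 + 88·2861.1801 + 25·638.0676 = 584374.2248.
s²ₚ = 584374.2248 / 253 = 2309.780... → 2309.8.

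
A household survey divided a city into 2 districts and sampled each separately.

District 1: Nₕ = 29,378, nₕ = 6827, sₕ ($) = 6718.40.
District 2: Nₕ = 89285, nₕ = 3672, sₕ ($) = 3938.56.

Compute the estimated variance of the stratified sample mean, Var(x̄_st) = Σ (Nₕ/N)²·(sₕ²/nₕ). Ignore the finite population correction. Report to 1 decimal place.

N = 118663. Term for each stratum: Wₕ²sₕ²/nₕ.
Var(x̄_st) = 405.2431 + 2391.6555 = 2796.8986 → 2796.9.

2796.9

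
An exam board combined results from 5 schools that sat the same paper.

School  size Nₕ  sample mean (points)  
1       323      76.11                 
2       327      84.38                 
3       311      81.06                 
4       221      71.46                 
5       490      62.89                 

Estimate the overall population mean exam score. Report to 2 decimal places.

74.16

N = 1672; weights Wₕ = Nₕ/N = (0.1932, 0.1956, 0.1860, 0.1322, 0.2931).
x̄_st = Σ Wₕ·x̄ₕ = 0.1932·76.11 + 0.1956·84.38 + 0.1860·81.06 + 0.1322·71.46 + 0.2931·62.89 ≈ 74.1592...
→ 74.16.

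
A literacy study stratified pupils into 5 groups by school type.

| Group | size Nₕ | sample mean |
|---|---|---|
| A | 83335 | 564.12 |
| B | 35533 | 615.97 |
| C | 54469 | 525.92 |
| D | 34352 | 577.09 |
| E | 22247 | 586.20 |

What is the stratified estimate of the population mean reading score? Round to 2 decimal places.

N = 83335 + 35533 + 54469 + 34352 + 22247 = 229936.
Overall mean = Σ (Nₕ/N)·x̄ₕ — weight by population share, not a simple average.
Σ Nₕx̄ₕ = 83335·564.12 + 35533·615.97 + 54469·525.92 + 34352·577.09 + 22247·586.20 = 47010940.2 + 21887262.01 + 28646336.48 + 19824195.68 + 13041191.4 = 130409925.77.
Divide by N: 130409925.77 / 229936 = 567.1575... → 567.16.

567.16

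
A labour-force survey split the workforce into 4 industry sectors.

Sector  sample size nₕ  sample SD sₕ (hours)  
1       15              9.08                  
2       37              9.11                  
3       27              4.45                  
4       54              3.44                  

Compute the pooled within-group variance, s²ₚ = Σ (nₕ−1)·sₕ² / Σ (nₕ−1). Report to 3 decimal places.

40.961

Degrees of freedom: 14 + 36 + 26 + 53 = 129.
Σ(nₕ−1)sₕ² = 14·82.4464 + 36·82.9921 + 26·19.8025 + 53·11.8336 = 5284.011.
s²ₚ = 5284.011 / 129 = 40.96133... → 40.961.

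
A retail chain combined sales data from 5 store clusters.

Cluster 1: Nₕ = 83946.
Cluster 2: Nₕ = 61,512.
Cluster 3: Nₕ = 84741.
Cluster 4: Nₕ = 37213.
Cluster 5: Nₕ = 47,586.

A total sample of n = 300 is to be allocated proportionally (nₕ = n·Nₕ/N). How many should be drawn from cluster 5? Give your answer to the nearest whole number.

45

Share of cluster 5 = 47586/314998 = 0.15107.
Allocate 300 × 0.15107 = 45.320... → 45.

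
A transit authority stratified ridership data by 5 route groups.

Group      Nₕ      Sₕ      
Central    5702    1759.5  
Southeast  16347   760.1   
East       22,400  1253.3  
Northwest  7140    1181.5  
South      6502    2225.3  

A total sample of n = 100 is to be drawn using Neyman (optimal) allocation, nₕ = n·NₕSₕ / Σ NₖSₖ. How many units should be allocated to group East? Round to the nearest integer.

38

Central: NₕSₕ = 5702·1759.5 = 10032669
Southeast: NₕSₕ = 16347·760.1 = 12425354.7
East: NₕSₕ = 22400·1253.3 = 28073920
Northwest: NₕSₕ = 7140·1181.5 = 8435910
South: NₕSₕ = 6502·2225.3 = 14468900.6
Σ NₕSₕ = 73436754.3.
n_East = 100·28073920/73436754.3 = 38.229... → 38.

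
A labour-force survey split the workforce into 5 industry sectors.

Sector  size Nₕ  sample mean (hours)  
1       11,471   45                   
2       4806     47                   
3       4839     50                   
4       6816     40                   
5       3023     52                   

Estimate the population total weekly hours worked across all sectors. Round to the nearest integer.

1413863

Population total = Σ Nₕ·x̄ₕ (each stratum's size times its mean).
11471·45 + 4806·47 + 4839·50 + 6816·40 + 3023·52 = 516195 + 225882 + 241950 + 272640 + 157196 = 1413863.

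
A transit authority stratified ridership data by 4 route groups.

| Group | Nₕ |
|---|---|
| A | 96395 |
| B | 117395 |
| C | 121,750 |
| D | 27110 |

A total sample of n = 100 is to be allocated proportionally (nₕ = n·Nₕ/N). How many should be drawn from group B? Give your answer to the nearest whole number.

32

N = 96395 + 117395 + 121750 + 27110 = 362650.
n_B = 100·117395/362650 = 32.371... → 32.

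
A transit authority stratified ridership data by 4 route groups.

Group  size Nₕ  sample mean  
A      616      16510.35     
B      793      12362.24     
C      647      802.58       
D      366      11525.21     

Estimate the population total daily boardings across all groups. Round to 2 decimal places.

24711128.04

Estimate total by summing Nₕ·x̄ₕ over strata.
616·16510.35 + 793·12362.24 + 647·802.58 + 366·11525.21 = 10170375.6 + 9803256.32 + 519269.26 + 4218226.86 = 24711128.04.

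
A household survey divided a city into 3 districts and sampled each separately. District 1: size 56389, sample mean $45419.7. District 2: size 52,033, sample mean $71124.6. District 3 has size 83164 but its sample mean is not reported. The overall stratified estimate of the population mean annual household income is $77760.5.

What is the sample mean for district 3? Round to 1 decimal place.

N = 56389 + 52033 + 83164 = 191586.
Overall total = μ·N = 77760.5·191586 = 14897823153.
Subtract the known strata: 56389·45419.7 + 52033·71124.6 = 6261997775.1.
Remaining total for district 3: 14897823153 − 6261997775.1 = 8635825377.9.
Divide by its size: 8635825377.9 / 83164 = 103840.909... → 103840.9.

103840.9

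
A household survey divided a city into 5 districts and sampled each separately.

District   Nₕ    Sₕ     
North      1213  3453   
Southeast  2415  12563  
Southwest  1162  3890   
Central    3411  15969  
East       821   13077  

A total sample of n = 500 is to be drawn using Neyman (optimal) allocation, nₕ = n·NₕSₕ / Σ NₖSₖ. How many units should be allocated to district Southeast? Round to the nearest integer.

North: NₕSₕ = 1213·3453 = 4188489
Southeast: NₕSₕ = 2415·12563 = 30339645
Southwest: NₕSₕ = 1162·3890 = 4520180
Central: NₕSₕ = 3411·15969 = 54470259
East: NₕSₕ = 821·13077 = 10736217
Σ NₕSₕ = 104254790.
n_Southeast = 500·30339645/104254790 = 145.507... → 146.

146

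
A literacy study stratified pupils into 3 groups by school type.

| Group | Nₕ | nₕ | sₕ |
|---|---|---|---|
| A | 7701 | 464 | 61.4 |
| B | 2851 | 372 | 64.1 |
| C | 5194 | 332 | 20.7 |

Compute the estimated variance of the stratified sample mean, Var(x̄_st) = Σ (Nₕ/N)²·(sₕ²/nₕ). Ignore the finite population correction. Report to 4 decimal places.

2.4460

N = 15746; Wₕ = Nₕ/N.
group A: (7701/15746)²·61.4²/464 = 1.9434462
group B: (2851/15746)²·64.1²/372 = 0.3620988
group C: (5194/15746)²·20.7²/332 = 0.1404320
Sum = 2.4459769 → 2.4460.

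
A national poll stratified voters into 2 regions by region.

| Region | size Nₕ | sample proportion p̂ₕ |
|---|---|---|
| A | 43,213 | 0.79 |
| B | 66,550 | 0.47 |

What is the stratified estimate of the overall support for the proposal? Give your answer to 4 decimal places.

0.5960

Wₕ = Nₕ/N with N = 109763: 0.3937, 0.6063.
p̂_st = 0.3937·0.79 + 0.6063·0.47 ≈ 0.595982... → 0.5960.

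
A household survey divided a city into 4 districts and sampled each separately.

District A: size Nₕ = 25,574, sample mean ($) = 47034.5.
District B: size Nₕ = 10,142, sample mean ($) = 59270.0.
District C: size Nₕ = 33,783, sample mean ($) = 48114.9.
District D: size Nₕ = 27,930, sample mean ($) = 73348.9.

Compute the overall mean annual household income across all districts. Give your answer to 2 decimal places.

56226.35

x̄_st = (Σ Nₕx̄ₕ) / (Σ Nₕ) = (25574·47034.5 + 10142·59270.0 + 33783·48114.9 + 27930·73348.9) / 97429
= 5478077086.7 / 97429 = 56226.3503... → 56226.35.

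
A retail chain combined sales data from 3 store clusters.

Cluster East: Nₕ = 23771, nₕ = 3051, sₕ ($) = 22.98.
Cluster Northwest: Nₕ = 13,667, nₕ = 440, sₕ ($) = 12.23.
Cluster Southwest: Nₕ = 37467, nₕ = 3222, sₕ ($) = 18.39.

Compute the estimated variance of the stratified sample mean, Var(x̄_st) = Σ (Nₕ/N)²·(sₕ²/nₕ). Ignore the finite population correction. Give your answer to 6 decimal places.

0.055009

N = 74905; Wₕ = Nₕ/N.
cluster East: (23771/74905)²·22.98²/3051 = 0.017431354
cluster Northwest: (13667/74905)²·12.23²/440 = 0.011316836
cluster Southwest: (37467/74905)²·18.39²/3222 = 0.026261175
Sum = 0.055009364 → 0.055009.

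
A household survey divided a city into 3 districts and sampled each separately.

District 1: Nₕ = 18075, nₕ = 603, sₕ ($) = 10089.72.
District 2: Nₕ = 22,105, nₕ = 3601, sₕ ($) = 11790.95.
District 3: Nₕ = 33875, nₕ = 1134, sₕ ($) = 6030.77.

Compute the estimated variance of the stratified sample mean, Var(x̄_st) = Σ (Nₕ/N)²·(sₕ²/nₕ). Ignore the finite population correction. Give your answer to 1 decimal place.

N = 74055. Term for each stratum: Wₕ²sₕ²/nₕ.
Var(x̄_st) = 10057.4702 + 3439.9073 + 6710.9239 = 20208.3014 → 20208.3.

20208.3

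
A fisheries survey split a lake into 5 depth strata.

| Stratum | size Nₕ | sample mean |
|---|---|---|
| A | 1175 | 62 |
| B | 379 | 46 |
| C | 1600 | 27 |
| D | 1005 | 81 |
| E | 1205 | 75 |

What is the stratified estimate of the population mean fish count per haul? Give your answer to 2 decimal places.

56.91

N = 5364; weights Wₕ = Nₕ/N = (0.2191, 0.0707, 0.2983, 0.1874, 0.2246).
x̄_st = Σ Wₕ·x̄ₕ = 0.2191·62 + 0.0707·46 + 0.2983·27 + 0.1874·81 + 0.2246·75 ≈ 56.9098...
→ 56.91.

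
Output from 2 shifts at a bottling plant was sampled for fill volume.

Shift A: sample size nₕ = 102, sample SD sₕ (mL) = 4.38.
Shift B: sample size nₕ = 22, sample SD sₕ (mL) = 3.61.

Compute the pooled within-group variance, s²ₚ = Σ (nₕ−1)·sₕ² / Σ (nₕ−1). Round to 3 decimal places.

Degrees of freedom: 101 + 21 = 122.
Σ(nₕ−1)sₕ² = 101·19.1844 + 21·13.0321 = 2211.2985.
s²ₚ = 2211.2985 / 122 = 18.12540... → 18.125.

18.125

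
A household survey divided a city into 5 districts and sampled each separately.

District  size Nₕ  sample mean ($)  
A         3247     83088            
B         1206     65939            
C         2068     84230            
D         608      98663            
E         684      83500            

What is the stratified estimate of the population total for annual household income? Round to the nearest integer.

640597914

Population total = Σ Nₕ·x̄ₕ (each stratum's size times its mean).
3247·83088 + 1206·65939 + 2068·84230 + 608·98663 + 684·83500 = 269786736 + 79522434 + 174187640 + 59987104 + 57114000 = 640597914.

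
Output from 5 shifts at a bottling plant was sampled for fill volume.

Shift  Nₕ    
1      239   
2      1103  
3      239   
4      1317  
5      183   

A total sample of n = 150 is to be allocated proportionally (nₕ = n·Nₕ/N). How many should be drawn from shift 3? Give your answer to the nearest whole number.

12

N = 239 + 1103 + 239 + 1317 + 183 = 3081.
n_3 = 150·239/3081 = 11.636... → 12.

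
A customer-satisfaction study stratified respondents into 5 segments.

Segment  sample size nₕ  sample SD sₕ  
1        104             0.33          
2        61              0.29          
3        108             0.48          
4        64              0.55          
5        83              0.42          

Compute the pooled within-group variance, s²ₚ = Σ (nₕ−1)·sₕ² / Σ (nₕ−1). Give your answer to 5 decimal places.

0.17937

1: (104−1)·0.33² = 103·0.1089 = 11.2167
2: (61−1)·0.29² = 60·0.0841 = 5.046
3: (108−1)·0.48² = 107·0.2304 = 24.6528
4: (64−1)·0.55² = 63·0.3025 = 19.0575
5: (83−1)·0.42² = 82·0.1764 = 14.4648
Numerator = 74.4378; denominator = Σ(nₕ−1) = 415.
s²ₚ = 74.4378/415 = 0.1793682... → 0.17937.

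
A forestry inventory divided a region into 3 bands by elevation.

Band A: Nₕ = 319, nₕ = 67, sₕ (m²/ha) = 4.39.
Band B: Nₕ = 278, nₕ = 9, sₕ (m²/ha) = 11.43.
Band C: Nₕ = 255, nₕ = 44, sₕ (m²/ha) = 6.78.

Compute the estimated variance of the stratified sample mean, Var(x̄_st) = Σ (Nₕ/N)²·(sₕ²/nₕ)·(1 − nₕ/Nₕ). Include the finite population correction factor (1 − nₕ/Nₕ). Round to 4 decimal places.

N = 852. Term for each stratum: Wₕ²sₕ²/nₕ·(1−nₕ/Nₕ).
Var(x̄_st) = 0.0318542 + 1.4954360 + 0.0774373 = 1.6047275 → 1.6047.

1.6047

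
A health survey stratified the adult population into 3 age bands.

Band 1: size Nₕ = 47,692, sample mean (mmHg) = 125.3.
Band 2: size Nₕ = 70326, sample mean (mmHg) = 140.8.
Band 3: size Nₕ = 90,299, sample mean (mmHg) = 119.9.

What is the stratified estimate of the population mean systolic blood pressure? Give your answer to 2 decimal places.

N = 208317; weights Wₕ = Nₕ/N = (0.2289, 0.3376, 0.4335).
x̄_st = Σ Wₕ·x̄ₕ = 0.2289·125.3 + 0.3376·140.8 + 0.4335·119.9 ≈ 128.1919...
→ 128.19.

128.19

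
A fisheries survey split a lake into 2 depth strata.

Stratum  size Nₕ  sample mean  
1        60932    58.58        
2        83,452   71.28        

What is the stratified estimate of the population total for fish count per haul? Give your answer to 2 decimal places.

9517855.12

Population total = Σ Nₕ·x̄ₕ (each stratum's size times its mean).
60932·58.58 + 83452·71.28 = 3569396.56 + 5948458.56 = 9517855.12.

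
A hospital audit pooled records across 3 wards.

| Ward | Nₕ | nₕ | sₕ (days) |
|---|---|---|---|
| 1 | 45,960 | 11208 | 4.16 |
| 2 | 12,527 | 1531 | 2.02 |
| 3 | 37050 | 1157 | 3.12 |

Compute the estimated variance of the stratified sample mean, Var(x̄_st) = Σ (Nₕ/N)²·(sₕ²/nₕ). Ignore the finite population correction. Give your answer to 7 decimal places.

0.0016685

N = 95537. Term for each stratum: Wₕ²sₕ²/nₕ.
Var(x̄_st) = 0.0003573349 + 0.0000458225 + 0.0012653453 = 0.0016685026 → 0.0016685.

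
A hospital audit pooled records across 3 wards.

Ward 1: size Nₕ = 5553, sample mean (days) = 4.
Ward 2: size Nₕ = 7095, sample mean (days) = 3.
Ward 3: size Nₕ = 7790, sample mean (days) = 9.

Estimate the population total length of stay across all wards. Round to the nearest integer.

Estimate total by summing Nₕ·x̄ₕ over strata.
5553·4 + 7095·3 + 7790·9 = 22212 + 21285 + 70110 = 113607.

113607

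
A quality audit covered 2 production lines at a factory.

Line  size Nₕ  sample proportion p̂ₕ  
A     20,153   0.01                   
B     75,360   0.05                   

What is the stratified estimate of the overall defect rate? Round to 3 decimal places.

Wₕ = Nₕ/N with N = 95513: 0.2110, 0.7890.
p̂_st = 0.2110·0.01 + 0.7890·0.05 ≈ 0.04156... → 0.042.

0.042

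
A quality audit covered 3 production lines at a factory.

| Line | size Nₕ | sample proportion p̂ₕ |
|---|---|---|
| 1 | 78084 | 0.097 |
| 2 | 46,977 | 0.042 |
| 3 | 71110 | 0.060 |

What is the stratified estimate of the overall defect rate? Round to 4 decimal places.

Wₕ = Nₕ/N with N = 196171: 0.3980, 0.2395, 0.3625.
p̂_st = 0.3980·0.097 + 0.2395·0.042 + 0.3625·0.060 ≈ 0.070417... → 0.0704.

0.0704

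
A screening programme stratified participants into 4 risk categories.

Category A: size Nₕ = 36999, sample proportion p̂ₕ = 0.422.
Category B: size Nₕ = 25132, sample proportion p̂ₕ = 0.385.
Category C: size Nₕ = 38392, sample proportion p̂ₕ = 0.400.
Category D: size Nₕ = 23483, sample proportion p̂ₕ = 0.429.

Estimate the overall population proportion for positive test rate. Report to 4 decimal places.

0.4090

Wₕ = Nₕ/N with N = 124006: 0.2984, 0.2027, 0.3096, 0.1894.
p̂_st = 0.2984·0.422 + 0.2027·0.385 + 0.3096·0.400 + 0.1894·0.429 ≈ 0.409016... → 0.4090.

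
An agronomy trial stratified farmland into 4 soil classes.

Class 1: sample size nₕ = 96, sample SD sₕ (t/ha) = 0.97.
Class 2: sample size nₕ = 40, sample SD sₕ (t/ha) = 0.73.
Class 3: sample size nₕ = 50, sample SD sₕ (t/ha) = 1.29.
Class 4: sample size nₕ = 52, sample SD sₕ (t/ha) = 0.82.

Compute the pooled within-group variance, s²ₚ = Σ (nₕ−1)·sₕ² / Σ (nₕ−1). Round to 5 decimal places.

0.96582

1: (96−1)·0.97² = 95·0.9409 = 89.3855
2: (40−1)·0.73² = 39·0.5329 = 20.7831
3: (50−1)·1.29² = 49·1.6641 = 81.5409
4: (52−1)·0.82² = 51·0.6724 = 34.2924
Numerator = 226.0019; denominator = Σ(nₕ−1) = 234.
s²ₚ = 226.0019/234 = 0.9658201... → 0.96582.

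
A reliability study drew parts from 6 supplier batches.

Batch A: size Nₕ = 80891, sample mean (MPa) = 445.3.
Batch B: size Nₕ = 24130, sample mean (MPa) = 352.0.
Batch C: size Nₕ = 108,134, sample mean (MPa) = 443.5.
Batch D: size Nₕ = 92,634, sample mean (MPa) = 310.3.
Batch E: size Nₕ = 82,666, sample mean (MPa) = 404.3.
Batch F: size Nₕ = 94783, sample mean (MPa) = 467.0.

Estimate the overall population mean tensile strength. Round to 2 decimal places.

411.60

x̄_st = (Σ Nₕx̄ₕ) / (Σ Nₕ) = (80891·445.3 + 24130·352.0 + 108134·443.5 + 92634·310.3 + 82666·404.3 + 94783·467.0) / 483238
= 198901806.3 / 483238 = 411.6022... → 411.60.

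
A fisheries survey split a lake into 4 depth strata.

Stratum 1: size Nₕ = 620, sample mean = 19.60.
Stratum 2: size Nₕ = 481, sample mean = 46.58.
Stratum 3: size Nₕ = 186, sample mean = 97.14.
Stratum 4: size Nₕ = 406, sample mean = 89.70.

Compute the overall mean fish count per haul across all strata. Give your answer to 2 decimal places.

N = 1693; weights Wₕ = Nₕ/N = (0.3662, 0.2841, 0.1099, 0.2398).
x̄_st = Σ Wₕ·x̄ₕ = 0.3662·19.60 + 0.2841·46.58 + 0.1099·97.14 + 0.2398·89.70 ≈ 52.5949...
→ 52.59.

52.59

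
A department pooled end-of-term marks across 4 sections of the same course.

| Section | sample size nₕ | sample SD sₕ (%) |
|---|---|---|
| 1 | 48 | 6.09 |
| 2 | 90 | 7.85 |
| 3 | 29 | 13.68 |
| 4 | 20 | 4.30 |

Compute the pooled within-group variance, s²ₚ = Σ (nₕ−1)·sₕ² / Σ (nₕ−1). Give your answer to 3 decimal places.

Degrees of freedom: 47 + 89 + 28 + 19 = 183.
Σ(nₕ−1)sₕ² = 47·37.0881 + 89·61.6225 + 28·187.1424 + 19·18.49 = 12818.8404.
s²ₚ = 12818.8404 / 183 = 70.04831... → 70.048.

70.048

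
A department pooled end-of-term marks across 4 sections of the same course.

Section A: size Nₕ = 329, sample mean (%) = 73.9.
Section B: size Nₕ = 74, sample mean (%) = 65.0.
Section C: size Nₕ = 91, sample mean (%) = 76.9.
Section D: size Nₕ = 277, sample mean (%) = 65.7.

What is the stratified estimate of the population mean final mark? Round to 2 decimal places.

x̄_st = (Σ Nₕx̄ₕ) / (Σ Nₕ) = (329·73.9 + 74·65.0 + 91·76.9 + 277·65.7) / 771
= 54319.9 / 771 = 70.4538... → 70.45.

70.45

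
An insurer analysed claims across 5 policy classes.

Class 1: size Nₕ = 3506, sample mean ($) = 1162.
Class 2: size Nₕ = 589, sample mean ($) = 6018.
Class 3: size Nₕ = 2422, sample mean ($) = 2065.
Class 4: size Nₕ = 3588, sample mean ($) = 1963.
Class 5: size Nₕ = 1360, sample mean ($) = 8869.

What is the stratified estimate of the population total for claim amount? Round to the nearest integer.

31725088

1: 3506·1162 = 4073972
2: 589·6018 = 3544602
3: 2422·2065 = 5001430
4: 3588·1963 = 7043244
5: 1360·8869 = 12061840
τ̂ = Σ Nₕx̄ₕ = 31725088.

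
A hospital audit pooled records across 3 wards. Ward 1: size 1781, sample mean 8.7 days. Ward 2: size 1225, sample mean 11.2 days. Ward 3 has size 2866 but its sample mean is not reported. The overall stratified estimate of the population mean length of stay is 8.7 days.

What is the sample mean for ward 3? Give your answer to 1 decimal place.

Σ Nₕx̄ₕ = N·μ, so 2866·x̄_3 = 5872·8.7 − (1781·8.7 + 1225·11.2).
= 51086.4 − 29214.7 = 21871.7.
x̄_3 = 21871.7 / 2866 = 7.631... → 7.6.

7.6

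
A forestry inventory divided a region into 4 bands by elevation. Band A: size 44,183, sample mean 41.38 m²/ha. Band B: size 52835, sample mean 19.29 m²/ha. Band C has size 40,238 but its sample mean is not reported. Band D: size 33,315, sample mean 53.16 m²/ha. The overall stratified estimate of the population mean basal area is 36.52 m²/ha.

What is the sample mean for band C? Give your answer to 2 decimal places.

40.03

N = 44183 + 52835 + 40238 + 33315 = 170571.
Overall total = μ·N = 36.52·170571 = 6229252.92.
Subtract the known strata: 44183·41.38 + 52835·19.29 + 33315·53.16 = 4618505.09.
Remaining total for band C: 6229252.92 − 4618505.09 = 1610747.83.
Divide by its size: 1610747.83 / 40238 = 40.0305... → 40.03.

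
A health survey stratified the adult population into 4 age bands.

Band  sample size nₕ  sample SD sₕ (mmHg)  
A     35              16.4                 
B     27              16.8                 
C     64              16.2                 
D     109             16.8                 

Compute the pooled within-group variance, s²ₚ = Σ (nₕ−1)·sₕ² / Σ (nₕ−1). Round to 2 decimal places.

Degrees of freedom: 34 + 26 + 63 + 108 = 231.
Σ(nₕ−1)sₕ² = 34·268.96 + 26·282.24 + 63·262.44 + 108·282.24 = 63498.52.
s²ₚ = 63498.52 / 231 = 274.8854... → 274.89.

274.89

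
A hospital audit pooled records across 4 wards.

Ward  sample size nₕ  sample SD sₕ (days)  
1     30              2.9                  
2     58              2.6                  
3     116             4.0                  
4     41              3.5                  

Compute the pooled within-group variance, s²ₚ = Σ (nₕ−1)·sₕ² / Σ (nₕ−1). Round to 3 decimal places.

12.279

Degrees of freedom: 29 + 57 + 115 + 40 = 241.
Σ(nₕ−1)sₕ² = 29·8.41 + 57·6.76 + 115·16 + 40·12.25 = 2959.21.
s²ₚ = 2959.21 / 241 = 12.27888... → 12.279.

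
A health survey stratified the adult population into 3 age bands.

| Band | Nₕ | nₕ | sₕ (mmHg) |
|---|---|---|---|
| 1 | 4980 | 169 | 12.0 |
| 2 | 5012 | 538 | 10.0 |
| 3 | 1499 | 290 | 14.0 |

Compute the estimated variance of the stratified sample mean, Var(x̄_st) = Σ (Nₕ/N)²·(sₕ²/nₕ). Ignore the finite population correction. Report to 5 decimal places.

N = 11491; Wₕ = Nₕ/N.
band 1: (4980/11491)²·12.0²/169 = 0.16003642
band 2: (5012/11491)²·10.0²/538 = 0.03536097
band 3: (1499/11491)²·14.0²/290 = 0.01150127
Sum = 0.20689866 → 0.20690.

0.20690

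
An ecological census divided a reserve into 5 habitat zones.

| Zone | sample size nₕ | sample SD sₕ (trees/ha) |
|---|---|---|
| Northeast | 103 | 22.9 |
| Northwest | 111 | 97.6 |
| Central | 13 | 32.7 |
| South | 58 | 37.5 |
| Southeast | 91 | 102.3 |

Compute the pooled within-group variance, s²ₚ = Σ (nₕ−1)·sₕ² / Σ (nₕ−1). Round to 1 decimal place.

5757.9

Northeast: (103−1)·22.9² = 102·524.41 = 53489.82
Northwest: (111−1)·97.6² = 110·9525.76 = 1047833.6
Central: (13−1)·32.7² = 12·1069.29 = 12831.48
South: (58−1)·37.5² = 57·1406.25 = 80156.25
Southeast: (91−1)·102.3² = 90·10465.29 = 941876.1
Numerator = 2136187.25; denominator = Σ(nₕ−1) = 371.
s²ₚ = 2136187.25/371 = 5757.917... → 5757.9.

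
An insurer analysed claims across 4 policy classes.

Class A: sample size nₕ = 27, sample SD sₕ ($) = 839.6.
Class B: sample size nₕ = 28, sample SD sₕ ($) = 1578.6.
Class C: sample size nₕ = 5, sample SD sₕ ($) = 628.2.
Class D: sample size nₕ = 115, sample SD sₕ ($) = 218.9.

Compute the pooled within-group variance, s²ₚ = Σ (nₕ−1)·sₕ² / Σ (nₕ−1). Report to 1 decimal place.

Degrees of freedom: 26 + 27 + 4 + 114 = 171.
Σ(nₕ−1)sₕ² = 26·704928.16 + 27·2491977.96 + 4·394635.24 + 114·47917.21 = 92652639.98.
s²ₚ = 92652639.98 / 171 = 541828.304... → 541828.3.

541828.3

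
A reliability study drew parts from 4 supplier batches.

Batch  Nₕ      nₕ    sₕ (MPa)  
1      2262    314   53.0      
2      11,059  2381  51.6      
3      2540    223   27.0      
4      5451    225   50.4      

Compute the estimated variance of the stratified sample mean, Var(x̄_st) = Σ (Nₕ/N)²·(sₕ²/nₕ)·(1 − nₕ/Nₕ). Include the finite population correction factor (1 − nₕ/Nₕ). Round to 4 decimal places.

1.0735

N = 21312. Term for each stratum: Wₕ²sₕ²/nₕ·(1−nₕ/Nₕ).
Var(x̄_st) = 0.0867871 + 0.2362801 + 0.0423579 + 0.7080692 = 1.0734943 → 1.0735.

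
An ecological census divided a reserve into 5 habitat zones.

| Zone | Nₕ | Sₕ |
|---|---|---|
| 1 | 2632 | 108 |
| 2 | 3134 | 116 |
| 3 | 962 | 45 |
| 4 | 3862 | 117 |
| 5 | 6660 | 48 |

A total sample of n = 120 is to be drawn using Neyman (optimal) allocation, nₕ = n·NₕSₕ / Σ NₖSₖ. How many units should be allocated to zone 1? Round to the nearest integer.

23

1: NₕSₕ = 2632·108 = 284256
2: NₕSₕ = 3134·116 = 363544
3: NₕSₕ = 962·45 = 43290
4: NₕSₕ = 3862·117 = 451854
5: NₕSₕ = 6660·48 = 319680
Σ NₕSₕ = 1462624.
n_1 = 120·284256/1462624 = 23.322... → 23.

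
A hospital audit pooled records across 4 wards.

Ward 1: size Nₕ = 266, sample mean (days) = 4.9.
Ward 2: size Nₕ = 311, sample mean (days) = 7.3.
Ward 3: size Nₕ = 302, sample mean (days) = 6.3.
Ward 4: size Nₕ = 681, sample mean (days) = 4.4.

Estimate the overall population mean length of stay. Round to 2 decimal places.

x̄_st = (Σ Nₕx̄ₕ) / (Σ Nₕ) = (266·4.9 + 311·7.3 + 302·6.3 + 681·4.4) / 1560
= 8472.7 / 1560 = 5.4312... → 5.43.

5.43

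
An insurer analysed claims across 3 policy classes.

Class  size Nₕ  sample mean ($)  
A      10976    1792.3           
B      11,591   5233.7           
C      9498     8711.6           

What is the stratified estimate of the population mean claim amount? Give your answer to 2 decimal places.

N = 32065; weights Wₕ = Nₕ/N = (0.3423, 0.3615, 0.2962).
x̄_st = Σ Wₕ·x̄ₕ = 0.3423·1792.3 + 0.3615·5233.7 + 0.2962·8711.6 ≈ 5085.8842...
→ 5085.88.

5085.88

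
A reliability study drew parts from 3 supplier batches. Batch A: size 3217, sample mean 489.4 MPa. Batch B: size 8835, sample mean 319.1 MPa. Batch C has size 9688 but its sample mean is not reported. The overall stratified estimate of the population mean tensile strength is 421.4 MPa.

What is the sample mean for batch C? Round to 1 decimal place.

Σ Nₕx̄ₕ = N·μ, so 9688·x̄_C = 21740·421.4 − (3217·489.4 + 8835·319.1).
= 9161236 − 4393648.3 = 4767587.7.
x̄_C = 4767587.7 / 9688 = 492.113... → 492.1.

492.1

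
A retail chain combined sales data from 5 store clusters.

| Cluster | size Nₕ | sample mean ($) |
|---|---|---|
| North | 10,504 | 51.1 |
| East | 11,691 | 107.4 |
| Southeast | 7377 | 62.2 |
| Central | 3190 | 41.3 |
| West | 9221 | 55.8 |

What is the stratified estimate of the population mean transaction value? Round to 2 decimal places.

69.02

x̄_st = (Σ Nₕx̄ₕ) / (Σ Nₕ) = (10504·51.1 + 11691·107.4 + 7377·62.2 + 3190·41.3 + 9221·55.8) / 41983
= 2897496 / 41983 = 69.0159... → 69.02.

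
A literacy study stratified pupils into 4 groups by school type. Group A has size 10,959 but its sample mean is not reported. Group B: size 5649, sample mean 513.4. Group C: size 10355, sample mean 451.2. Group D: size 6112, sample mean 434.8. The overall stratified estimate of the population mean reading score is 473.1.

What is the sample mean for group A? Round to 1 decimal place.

N = 10959 + 5649 + 10355 + 6112 = 33075.
Overall total = μ·N = 473.1·33075 = 15647782.5.
Subtract the known strata: 5649·513.4 + 10355·451.2 + 6112·434.8 = 10229870.2.
Remaining total for group A: 15647782.5 − 10229870.2 = 5417912.3.
Divide by its size: 5417912.3 / 10959 = 494.380... → 494.4.

494.4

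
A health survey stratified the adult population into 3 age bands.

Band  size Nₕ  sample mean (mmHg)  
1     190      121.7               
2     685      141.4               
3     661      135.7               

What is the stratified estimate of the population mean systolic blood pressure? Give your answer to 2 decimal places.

136.51

N = 190 + 685 + 661 = 1536.
Weight each subgroup mean by Nₕ/N and sum.
Σ Nₕx̄ₕ = 190·121.7 + 685·141.4 + 661·135.7 = 23123 + 96859 + 89697.7 = 209679.7.
Divide by N: 209679.7 / 1536 = 136.5102... → 136.51.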